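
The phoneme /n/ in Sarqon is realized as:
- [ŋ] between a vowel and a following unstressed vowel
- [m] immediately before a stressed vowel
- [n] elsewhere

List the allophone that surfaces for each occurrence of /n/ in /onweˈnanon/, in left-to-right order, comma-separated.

[n], [m], [ŋ], [n]

Occurrence 1 (position 2): no conditioning environment matches → elsewhere allophone [n].
Occurrence 2 (position 5): immediately before a stressed vowel → [m].
Occurrence 3 (position 7): between a vowel and a following unstressed vowel → [ŋ].
Occurrence 4 (position 9): no conditioning environment matches → elsewhere allophone [n].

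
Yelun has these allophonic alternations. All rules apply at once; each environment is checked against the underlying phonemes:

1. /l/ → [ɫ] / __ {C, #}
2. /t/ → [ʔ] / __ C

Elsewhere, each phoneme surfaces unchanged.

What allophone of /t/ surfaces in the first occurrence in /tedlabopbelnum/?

[t]

/t/ — word-initial; rule 2 does not apply here → [t].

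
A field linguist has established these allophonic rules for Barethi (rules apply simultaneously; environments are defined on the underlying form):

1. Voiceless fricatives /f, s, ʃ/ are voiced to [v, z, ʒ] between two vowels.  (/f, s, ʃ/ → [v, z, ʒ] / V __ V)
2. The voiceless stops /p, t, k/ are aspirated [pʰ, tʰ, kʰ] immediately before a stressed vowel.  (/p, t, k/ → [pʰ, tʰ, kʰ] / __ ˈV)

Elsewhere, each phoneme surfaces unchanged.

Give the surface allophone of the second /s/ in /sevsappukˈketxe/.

[s]

/s/ (between /v/ and /a/) is in the target of rule 1 but the environment (between two vowels) is not met → [s].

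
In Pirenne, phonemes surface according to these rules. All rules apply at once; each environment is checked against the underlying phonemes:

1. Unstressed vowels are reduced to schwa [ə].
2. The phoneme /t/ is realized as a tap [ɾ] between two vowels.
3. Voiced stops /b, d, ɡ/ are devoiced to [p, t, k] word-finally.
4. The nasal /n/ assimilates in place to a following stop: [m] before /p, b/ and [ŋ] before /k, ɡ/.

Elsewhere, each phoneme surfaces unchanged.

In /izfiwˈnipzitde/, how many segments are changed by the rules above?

Segments that undergo a rule: /i/ → [ə] (rule 1); /i/ → [ə] (rule 1); /i/ → [ə] (rule 1); /e/ → [ə] (rule 1).
All other segments surface unchanged.

4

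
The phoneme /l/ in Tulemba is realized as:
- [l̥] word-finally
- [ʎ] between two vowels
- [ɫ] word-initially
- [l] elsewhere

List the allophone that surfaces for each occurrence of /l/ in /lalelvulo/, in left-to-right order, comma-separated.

Occurrence 1 (position 1): word-initially → [ɫ].
Occurrence 2 (position 3): between two vowels → [ʎ].
Occurrence 3 (position 5): no conditioning environment matches → elsewhere allophone [l].
Occurrence 4 (position 8): between two vowels → [ʎ].

[ɫ], [ʎ], [l], [ʎ]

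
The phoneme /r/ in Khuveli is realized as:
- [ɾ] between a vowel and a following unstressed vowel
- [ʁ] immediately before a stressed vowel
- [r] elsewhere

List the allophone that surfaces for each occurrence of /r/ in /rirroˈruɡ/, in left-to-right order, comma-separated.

Occurrence 1 (position 1): no conditioning environment matches → elsewhere allophone [r].
Occurrence 2 (position 3): no conditioning environment matches → elsewhere allophone [r].
Occurrence 3 (position 4): no conditioning environment matches → elsewhere allophone [r].
Occurrence 4 (position 6): immediately before a stressed vowel → [ʁ].

[r], [r], [r], [ʁ]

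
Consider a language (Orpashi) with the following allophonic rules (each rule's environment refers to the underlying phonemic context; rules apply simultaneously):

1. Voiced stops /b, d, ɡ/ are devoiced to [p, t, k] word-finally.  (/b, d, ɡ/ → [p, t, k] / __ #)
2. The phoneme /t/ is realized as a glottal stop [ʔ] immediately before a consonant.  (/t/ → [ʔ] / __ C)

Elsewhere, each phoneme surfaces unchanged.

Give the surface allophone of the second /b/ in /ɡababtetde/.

[b]

/b/ — between /a/ and /t/; rule 1 does not apply here → [b].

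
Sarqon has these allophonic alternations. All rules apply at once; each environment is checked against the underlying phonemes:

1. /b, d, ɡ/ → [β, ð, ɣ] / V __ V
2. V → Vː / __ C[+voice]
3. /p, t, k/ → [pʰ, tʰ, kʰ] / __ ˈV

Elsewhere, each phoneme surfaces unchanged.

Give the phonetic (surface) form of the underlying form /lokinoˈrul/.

/l/ (word-initial): no rule targets it → [l].
/o/ — between /l/ and /k/; rule 2 does not apply here → [o].
/k/ (between /o/ and /i/): rule 3 targets it, but not immediately before a stressed vowel → unchanged [k].
/i/ — between /k/ and /n/, before a voiced consonant — surfaces as [iː] (rule 2).
/n/ (between /i/ and /o/): no rule targets it → [n].
/o/ — between /n/ and /r/, before a voiced consonant — surfaces as [oː] (rule 2).
/r/ (between /o/ and /u/) is unaffected → [r].
Rule 2 applies to /u/ (between /r/ and /l/: before a voiced consonant) → [uː].
/l/ — not in any rule's target class → [l].

[lokiːnoːˈruːl]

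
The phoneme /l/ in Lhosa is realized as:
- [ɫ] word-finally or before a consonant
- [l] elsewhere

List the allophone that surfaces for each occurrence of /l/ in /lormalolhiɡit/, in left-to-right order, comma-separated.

[l], [l], [ɫ]

Occurrence 1 (position 1): no conditioning environment matches → elsewhere allophone [l].
Occurrence 2 (position 6): no conditioning environment matches → elsewhere allophone [l].
Occurrence 3 (position 8): word-finally or before a consonant → [ɫ].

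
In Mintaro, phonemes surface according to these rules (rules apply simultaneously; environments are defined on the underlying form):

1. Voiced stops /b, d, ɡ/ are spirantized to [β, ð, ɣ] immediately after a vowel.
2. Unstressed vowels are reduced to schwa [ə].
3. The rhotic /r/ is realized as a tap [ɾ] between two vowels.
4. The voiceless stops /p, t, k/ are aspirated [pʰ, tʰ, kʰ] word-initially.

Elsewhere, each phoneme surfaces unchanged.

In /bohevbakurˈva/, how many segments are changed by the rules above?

4

Segments that undergo a rule: /o/ → [ə] (rule 2); /e/ → [ə] (rule 2); /a/ → [ə] (rule 2); /u/ → [ə] (rule 2).
All other segments surface unchanged.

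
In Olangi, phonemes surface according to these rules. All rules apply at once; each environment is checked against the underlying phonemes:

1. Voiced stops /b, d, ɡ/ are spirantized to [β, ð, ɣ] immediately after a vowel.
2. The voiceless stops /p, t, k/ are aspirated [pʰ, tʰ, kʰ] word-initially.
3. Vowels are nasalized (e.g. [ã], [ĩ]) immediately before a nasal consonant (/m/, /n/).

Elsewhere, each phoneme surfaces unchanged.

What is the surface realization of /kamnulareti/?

[kʰãmnulareti]

Rule 2 applies to /k/ (word-initial: word-initially) → [kʰ].
/a/ (between /k/ and /m/) occurs before a nasal consonant → [ã] by rule 3.
/u/ (between /n/ and /l/) is in the target of rule 3 but the environment (before a nasal consonant) is not met → [u].
/a/ — between /l/ and /r/; rule 3 does not apply here → [a].
/e/ (between /r/ and /t/): rule 3 targets it, but not before a nasal consonant → unchanged [e].
/t/ (between /e/ and /i/): rule 2 targets it, but not word-initially → unchanged [t].
/i/ (word-final) fails the environment for rule 3, so it stays [i].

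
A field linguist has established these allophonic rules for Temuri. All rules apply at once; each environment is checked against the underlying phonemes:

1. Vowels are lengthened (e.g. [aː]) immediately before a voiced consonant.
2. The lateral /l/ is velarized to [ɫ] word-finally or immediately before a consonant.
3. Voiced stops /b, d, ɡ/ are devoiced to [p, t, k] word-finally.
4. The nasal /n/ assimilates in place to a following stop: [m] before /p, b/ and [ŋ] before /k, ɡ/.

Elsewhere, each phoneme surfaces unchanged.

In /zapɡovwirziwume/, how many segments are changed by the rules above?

Segments that undergo a rule: /o/ → [oː] (rule 1); /i/ → [iː] (rule 1); /i/ → [iː] (rule 1); /u/ → [uː] (rule 1).
All other segments surface unchanged.

4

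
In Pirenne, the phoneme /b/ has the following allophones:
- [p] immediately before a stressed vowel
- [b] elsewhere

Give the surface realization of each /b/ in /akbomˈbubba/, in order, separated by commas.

Occurrence 1 (position 3): no conditioning environment matches → elsewhere allophone [b].
Occurrence 2 (position 6): immediately before a stressed vowel → [p].
Occurrence 3 (position 8): no conditioning environment matches → elsewhere allophone [b].
Occurrence 4 (position 9): no conditioning environment matches → elsewhere allophone [b].

[b], [p], [b], [b]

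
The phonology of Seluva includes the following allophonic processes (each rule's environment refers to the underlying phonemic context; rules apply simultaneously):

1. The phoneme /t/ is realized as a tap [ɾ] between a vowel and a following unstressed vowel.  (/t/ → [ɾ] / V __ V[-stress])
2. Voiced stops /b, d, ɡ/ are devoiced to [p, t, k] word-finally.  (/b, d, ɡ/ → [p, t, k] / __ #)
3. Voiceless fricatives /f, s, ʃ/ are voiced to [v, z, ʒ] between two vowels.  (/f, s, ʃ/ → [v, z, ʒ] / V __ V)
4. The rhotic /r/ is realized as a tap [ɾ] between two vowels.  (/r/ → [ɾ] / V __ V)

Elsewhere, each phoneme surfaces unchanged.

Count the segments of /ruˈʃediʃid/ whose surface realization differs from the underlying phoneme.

3

Segments that undergo a rule: /ʃ/ → [ʒ] (rule 3); /ʃ/ → [ʒ] (rule 3); /d/ → [t] (rule 2).
All other segments surface unchanged.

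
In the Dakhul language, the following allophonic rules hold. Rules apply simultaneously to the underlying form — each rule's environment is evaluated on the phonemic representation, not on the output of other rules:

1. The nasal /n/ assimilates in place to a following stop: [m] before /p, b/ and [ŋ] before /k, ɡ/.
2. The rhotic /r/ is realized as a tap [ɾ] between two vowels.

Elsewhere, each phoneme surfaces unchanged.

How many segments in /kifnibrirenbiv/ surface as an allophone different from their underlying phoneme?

2

Segments that undergo a rule: /r/ → [ɾ] (rule 2); /n/ → [m] (rule 1).
All other segments surface unchanged.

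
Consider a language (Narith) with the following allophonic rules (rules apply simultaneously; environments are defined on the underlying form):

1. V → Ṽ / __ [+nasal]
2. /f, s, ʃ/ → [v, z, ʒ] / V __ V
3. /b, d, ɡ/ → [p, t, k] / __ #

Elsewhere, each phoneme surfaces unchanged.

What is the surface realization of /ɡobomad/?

/ɡ/ (word-initial): rule 3 targets it, but not word-finally → unchanged [ɡ].
/o/ (between /ɡ/ and /b/) fails the environment for rule 1, so it stays [o].
/b/ (between /o/ and /o/) fails the environment for rule 3, so it stays [b].
Rule 1 applies to /o/ (between /b/ and /m/: before a nasal consonant) → [õ].
/m/ (between /o/ and /a/) is unaffected → [m].
/a/ (between /m/ and /d/): rule 1 targets it, but not before a nasal consonant → unchanged [a].
/d/ meets the environment for rule 3 (word-finally) → [t].

[ɡobõmat]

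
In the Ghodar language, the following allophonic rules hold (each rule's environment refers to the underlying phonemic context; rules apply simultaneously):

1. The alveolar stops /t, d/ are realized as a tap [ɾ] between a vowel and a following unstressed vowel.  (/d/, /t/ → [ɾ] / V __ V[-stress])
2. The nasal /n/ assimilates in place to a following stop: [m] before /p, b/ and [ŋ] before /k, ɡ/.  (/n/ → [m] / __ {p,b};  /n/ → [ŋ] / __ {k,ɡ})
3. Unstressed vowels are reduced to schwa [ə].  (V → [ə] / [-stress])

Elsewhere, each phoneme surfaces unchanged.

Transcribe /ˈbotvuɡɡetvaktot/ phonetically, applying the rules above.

[ˈbotvəɡɡətvəktət]

/b/ (word-initial): no rule targets it → [b].
/o/ (between /b/ and /t/): rule 3 targets it, but not in an unstressed syllable → unchanged [o].
/t/ — between /o/ and /v/; rule 1 does not apply here → [t].
/v/ — not in any rule's target class → [v].
/u/ (between /v/ and /ɡ/): in an unstressed syllable, so rule 3 applies → [ə].
/ɡ/ (between /u/ and /ɡ/): no rule targets it → [ɡ].
/ɡ/ — not in any rule's target class → [ɡ].
/e/ (between /ɡ/ and /t/) occurs in an unstressed syllable → [ə] by rule 3.
/t/ (between /e/ and /v/) fails the environment for rule 1, so it stays [t].
/v/ (between /t/ and /a/) is unaffected → [v].
/a/ (between /v/ and /k/): in an unstressed syllable, so rule 3 applies → [ə].
/k/ (between /a/ and /t/): no rule targets it → [k].
/t/ (between /k/ and /o/): rule 1 targets it, but not between a vowel and a following unstressed vowel → unchanged [t].
/o/ (between /t/ and /t/): in an unstressed syllable, so rule 3 applies → [ə].
/t/ (word-final): rule 1 targets it, but not between a vowel and a following unstressed vowel → unchanged [t].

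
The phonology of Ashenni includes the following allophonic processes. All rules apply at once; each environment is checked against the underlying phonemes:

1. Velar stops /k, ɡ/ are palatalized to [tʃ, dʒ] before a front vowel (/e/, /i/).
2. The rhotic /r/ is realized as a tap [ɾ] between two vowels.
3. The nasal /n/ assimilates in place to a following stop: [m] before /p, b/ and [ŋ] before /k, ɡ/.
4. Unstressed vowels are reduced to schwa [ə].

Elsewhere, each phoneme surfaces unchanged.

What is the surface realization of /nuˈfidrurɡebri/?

/n/ (word-initial): rule 3 targets it, but not before a labial or velar stop → unchanged [n].
/u/ (between /n/ and /f/) occurs in an unstressed syllable → [ə] by rule 4.
/f/ — not in any rule's target class → [f].
/i/ — between /f/ and /d/; rule 4 does not apply here → [i].
/d/ (between /i/ and /r/): no rule targets it → [d].
/r/ — between /d/ and /u/; rule 2 does not apply here → [r].
/u/ — between /r/ and /r/, in an unstressed syllable — surfaces as [ə] (rule 4).
/r/ — between /u/ and /ɡ/; rule 2 does not apply here → [r].
/ɡ/ — between /r/ and /e/, before a front vowel — surfaces as [dʒ] (rule 1).
/e/ — between /ɡ/ and /b/, in an unstressed syllable — surfaces as [ə] (rule 4).
/b/ (between /e/ and /r/) is unaffected → [b].
/r/ (between /b/ and /i/) fails the environment for rule 2, so it stays [r].
Rule 4 applies to /i/ (word-final: in an unstressed syllable) → [ə].

[nəˈfidrərdʒəbrə]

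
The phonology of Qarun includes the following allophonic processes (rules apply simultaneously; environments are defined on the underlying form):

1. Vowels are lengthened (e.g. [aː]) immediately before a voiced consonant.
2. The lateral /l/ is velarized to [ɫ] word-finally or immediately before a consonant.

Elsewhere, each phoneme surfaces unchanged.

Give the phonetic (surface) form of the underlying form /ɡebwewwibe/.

Rule 1 applies to /e/ (between /ɡ/ and /b/: before a voiced consonant) → [eː].
/e/ meets the environment for rule 1 (before a voiced consonant) → [eː].
/i/ (between /w/ and /b/): before a voiced consonant, so rule 1 applies → [iː].
/e/ (word-final): rule 1 targets it, but not before a voiced consonant → unchanged [e].

[ɡeːbweːwwiːbe]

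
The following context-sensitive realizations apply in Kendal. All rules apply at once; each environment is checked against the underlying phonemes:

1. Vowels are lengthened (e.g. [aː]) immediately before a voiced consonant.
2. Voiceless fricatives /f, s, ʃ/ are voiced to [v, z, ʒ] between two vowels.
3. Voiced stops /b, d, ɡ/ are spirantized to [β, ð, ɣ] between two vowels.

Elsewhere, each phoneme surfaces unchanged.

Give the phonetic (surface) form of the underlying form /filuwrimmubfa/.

[fiːluːwriːmmuːbfa]

/f/ (word-initial) is in the target of rule 2 but the environment (between two vowels) is not met → [f].
/i/ (between /f/ and /l/) occurs before a voiced consonant → [iː] by rule 1.
/u/ (between /l/ and /w/) occurs before a voiced consonant → [uː] by rule 1.
/i/ — between /r/ and /m/, before a voiced consonant — surfaces as [iː] (rule 1).
/u/ — between /m/ and /b/, before a voiced consonant — surfaces as [uː] (rule 1).
/b/ (between /u/ and /f/) is in the target of rule 3 but the environment (between two vowels) is not met → [b].
/f/ (between /b/ and /a/): rule 2 targets it, but not between two vowels → unchanged [f].
/a/ (word-final) is in the target of rule 1 but the environment (before a voiced consonant) is not met → [a].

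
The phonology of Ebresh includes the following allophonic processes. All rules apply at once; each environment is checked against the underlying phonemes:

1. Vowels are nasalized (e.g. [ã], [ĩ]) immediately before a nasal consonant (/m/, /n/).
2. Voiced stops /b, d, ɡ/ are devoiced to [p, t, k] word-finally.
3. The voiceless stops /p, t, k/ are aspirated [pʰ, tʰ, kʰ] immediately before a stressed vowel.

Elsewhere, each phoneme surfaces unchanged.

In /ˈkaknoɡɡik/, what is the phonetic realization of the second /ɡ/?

/ɡ/ (between /ɡ/ and /i/) fails the environment for rule 2, so it stays [ɡ].

[ɡ]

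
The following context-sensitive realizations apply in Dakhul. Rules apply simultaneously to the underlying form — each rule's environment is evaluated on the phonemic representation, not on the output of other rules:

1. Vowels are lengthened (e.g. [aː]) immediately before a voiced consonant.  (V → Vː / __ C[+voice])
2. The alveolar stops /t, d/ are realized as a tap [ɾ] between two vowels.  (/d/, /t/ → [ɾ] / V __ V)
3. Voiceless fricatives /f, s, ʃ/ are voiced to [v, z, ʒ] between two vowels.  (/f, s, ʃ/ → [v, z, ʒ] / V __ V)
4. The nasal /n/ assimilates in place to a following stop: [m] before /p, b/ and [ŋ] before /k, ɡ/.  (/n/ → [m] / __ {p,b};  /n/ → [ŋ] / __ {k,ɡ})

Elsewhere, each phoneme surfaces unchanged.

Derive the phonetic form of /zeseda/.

[zezeːɾa]

/z/ stays [z].
/e/ — between /z/ and /s/; rule 1 does not apply here → [e].
/s/ — between /e/ and /e/, between two vowels — surfaces as [z] (rule 3).
Rule 1 applies to /e/ (between /s/ and /d/: before a voiced consonant) → [eː].
/d/ (between /e/ and /a/): between two vowels, so rule 2 applies → [ɾ].
/a/ (word-final) fails the environment for rule 1, so it stays [a].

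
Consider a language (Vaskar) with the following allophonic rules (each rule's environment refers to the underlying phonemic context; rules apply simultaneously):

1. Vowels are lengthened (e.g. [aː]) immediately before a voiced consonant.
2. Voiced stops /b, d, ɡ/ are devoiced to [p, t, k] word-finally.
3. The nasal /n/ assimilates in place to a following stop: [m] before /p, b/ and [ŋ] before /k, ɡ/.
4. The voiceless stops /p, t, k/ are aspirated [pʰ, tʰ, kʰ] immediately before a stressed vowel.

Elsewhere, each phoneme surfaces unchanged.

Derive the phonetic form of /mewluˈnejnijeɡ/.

/m/ (word-initial): no rule targets it → [m].
/e/ — between /m/ and /w/, before a voiced consonant — surfaces as [eː] (rule 1).
/w/ — not in any rule's target class → [w].
/l/ stays [l].
/u/ meets the environment for rule 1 (before a voiced consonant) → [uː].
/n/ (between /u/ and /e/) is in the target of rule 3 but the environment (before a labial or velar stop) is not met → [n].
/e/ (between /n/ and /j/): before a voiced consonant, so rule 1 applies → [eː].
/j/ (between /e/ and /n/) is unaffected → [j].
/n/ — between /j/ and /i/; rule 3 does not apply here → [n].
/i/ meets the environment for rule 1 (before a voiced consonant) → [iː].
/j/ — not in any rule's target class → [j].
Rule 1 applies to /e/ (between /j/ and /ɡ/: before a voiced consonant) → [eː].
Rule 2 applies to /ɡ/ (word-final: word-finally) → [k].

[meːwluːˈneːjniːjeːk]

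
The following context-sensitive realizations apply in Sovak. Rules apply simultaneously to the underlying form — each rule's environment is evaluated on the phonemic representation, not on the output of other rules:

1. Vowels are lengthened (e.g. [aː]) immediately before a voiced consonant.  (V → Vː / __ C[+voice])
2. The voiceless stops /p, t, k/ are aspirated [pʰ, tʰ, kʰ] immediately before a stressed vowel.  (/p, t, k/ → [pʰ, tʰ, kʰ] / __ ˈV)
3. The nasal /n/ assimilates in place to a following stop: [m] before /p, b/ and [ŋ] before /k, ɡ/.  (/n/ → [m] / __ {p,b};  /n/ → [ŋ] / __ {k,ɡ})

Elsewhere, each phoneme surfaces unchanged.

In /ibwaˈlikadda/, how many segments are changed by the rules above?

Segments that undergo a rule: /i/ → [iː] (rule 1); /a/ → [aː] (rule 1); /a/ → [aː] (rule 1).
All other segments surface unchanged.

3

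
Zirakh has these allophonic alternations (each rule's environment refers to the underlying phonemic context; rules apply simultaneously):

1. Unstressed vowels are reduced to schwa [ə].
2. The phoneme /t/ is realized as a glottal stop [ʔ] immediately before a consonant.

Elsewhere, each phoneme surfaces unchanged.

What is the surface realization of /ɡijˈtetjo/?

/ɡ/ (word-initial) is unaffected → [ɡ].
/i/ (between /ɡ/ and /j/) occurs in an unstressed syllable → [ə] by rule 1.
/j/ — not in any rule's target class → [j].
/t/ — between /j/ and /e/; rule 2 does not apply here → [t].
/e/ (between /t/ and /t/) fails the environment for rule 1, so it stays [e].
Rule 2 applies to /t/ (between /e/ and /j/: immediately before a consonant) → [ʔ].
/j/ — not in any rule's target class → [j].
/o/ (word-final) occurs in an unstressed syllable → [ə] by rule 1.

[ɡəjˈteʔjə]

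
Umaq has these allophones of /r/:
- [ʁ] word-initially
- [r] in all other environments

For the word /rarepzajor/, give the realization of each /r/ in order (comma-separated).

[ʁ], [r], [r]

Occurrence 1 (position 1): word-initially → [ʁ].
Occurrence 2 (position 3): no conditioning environment matches → elsewhere allophone [r].
Occurrence 3 (position 10): no conditioning environment matches → elsewhere allophone [r].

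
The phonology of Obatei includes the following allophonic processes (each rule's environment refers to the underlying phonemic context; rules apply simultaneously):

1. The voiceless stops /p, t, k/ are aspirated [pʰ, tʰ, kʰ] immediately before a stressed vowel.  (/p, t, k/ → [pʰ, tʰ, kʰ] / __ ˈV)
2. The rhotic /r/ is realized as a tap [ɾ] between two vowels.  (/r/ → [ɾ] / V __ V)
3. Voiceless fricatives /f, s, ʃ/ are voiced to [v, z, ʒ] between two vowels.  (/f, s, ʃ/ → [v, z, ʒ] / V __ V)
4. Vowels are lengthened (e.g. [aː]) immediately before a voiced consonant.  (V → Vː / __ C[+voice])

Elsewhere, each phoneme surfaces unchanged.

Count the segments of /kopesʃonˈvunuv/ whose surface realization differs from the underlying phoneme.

Segments that undergo a rule: /o/ → [oː] (rule 4); /u/ → [uː] (rule 4); /u/ → [uː] (rule 4).
All other segments surface unchanged.

3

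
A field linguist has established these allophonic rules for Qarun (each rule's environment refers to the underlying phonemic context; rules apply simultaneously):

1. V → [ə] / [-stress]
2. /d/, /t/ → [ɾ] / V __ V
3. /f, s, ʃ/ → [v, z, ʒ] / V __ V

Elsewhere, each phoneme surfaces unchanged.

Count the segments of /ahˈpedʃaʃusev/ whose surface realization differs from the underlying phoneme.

Segments that undergo a rule: /a/ → [ə] (rule 1); /a/ → [ə] (rule 1); /ʃ/ → [ʒ] (rule 3); /u/ → [ə] (rule 1); /s/ → [z] (rule 3); /e/ → [ə] (rule 1).
All other segments surface unchanged.

6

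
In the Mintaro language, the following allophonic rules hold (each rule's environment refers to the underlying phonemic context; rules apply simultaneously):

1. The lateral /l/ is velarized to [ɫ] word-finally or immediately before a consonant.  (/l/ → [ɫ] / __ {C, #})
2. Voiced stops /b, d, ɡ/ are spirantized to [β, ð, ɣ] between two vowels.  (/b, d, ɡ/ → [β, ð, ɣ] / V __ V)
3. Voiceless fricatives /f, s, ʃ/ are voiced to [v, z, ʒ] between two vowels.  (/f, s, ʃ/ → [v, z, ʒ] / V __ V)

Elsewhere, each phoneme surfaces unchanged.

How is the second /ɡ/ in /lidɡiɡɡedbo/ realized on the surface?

[ɡ]

/ɡ/ — between /i/ and /ɡ/; rule 2 does not apply here → [ɡ].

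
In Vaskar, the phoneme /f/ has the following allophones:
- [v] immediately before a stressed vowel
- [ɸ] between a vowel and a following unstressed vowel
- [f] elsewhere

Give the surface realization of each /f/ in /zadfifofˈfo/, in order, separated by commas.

[f], [ɸ], [f], [v]

Occurrence 1 (position 4): no conditioning environment matches → elsewhere allophone [f].
Occurrence 2 (position 6): between a vowel and a following unstressed vowel → [ɸ].
Occurrence 3 (position 8): no conditioning environment matches → elsewhere allophone [f].
Occurrence 4 (position 9): immediately before a stressed vowel → [v].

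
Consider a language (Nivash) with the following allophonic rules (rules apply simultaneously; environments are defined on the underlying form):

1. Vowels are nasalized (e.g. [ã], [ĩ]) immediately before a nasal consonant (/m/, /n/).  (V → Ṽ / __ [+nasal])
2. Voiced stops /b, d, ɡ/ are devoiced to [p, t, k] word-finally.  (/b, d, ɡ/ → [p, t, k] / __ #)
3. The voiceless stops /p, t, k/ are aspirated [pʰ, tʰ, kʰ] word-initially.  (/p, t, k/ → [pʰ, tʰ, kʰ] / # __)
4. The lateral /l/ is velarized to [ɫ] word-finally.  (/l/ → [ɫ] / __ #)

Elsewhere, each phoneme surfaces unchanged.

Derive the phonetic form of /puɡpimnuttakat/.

Rule 3 applies to /p/ (word-initial: word-initially) → [pʰ].
/u/ — between /p/ and /ɡ/; rule 1 does not apply here → [u].
/ɡ/ (between /u/ and /p/): rule 2 targets it, but not word-finally → unchanged [ɡ].
/p/ (between /ɡ/ and /i/) is in the target of rule 3 but the environment (word-initially) is not met → [p].
/i/ meets the environment for rule 1 (before a nasal consonant) → [ĩ].
/m/ stays [m].
/n/ stays [n].
/u/ (between /n/ and /t/): rule 1 targets it, but not before a nasal consonant → unchanged [u].
/t/ (between /u/ and /t/) fails the environment for rule 3, so it stays [t].
/t/ (between /t/ and /a/): rule 3 targets it, but not word-initially → unchanged [t].
/a/ (between /t/ and /k/) fails the environment for rule 1, so it stays [a].
/k/ (between /a/ and /a/) is in the target of rule 3 but the environment (word-initially) is not met → [k].
/a/ (between /k/ and /t/) fails the environment for rule 1, so it stays [a].
/t/ — word-final; rule 3 does not apply here → [t].

[pʰuɡpĩmnuttakat]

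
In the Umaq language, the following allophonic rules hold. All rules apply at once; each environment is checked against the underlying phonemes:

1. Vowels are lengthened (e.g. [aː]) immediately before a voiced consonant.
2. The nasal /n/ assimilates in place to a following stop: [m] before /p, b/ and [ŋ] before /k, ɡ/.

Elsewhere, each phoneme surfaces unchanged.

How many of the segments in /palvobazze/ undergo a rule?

Segments that undergo a rule: /a/ → [aː] (rule 1); /o/ → [oː] (rule 1); /a/ → [aː] (rule 1).
All other segments surface unchanged.

3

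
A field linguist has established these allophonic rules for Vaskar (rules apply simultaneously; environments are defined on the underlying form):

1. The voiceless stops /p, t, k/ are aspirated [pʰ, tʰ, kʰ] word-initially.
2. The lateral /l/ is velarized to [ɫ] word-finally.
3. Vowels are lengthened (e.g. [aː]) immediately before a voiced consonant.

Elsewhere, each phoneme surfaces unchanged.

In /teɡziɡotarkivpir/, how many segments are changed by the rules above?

6

Segments that undergo a rule: /t/ → [tʰ] (rule 1); /e/ → [eː] (rule 3); /i/ → [iː] (rule 3); /a/ → [aː] (rule 3); /i/ → [iː] (rule 3); /i/ → [iː] (rule 3).
All other segments surface unchanged.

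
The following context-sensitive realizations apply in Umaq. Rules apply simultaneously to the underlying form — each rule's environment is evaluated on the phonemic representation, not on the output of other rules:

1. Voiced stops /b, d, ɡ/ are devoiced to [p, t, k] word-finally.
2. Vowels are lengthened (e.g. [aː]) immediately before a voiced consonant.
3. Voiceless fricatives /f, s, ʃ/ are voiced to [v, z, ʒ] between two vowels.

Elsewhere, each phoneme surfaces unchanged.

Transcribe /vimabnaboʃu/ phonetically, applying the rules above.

[viːmaːbnaːboʒu]

/i/ meets the environment for rule 2 (before a voiced consonant) → [iː].
Rule 2 applies to /a/ (between /m/ and /b/: before a voiced consonant) → [aː].
/b/ (between /a/ and /n/): rule 1 targets it, but not word-finally → unchanged [b].
Rule 2 applies to /a/ (between /n/ and /b/: before a voiced consonant) → [aː].
/b/ (between /a/ and /o/) fails the environment for rule 1, so it stays [b].
/o/ (between /b/ and /ʃ/): rule 2 targets it, but not before a voiced consonant → unchanged [o].
/ʃ/ (between /o/ and /u/) occurs between two vowels → [ʒ] by rule 3.
/u/ (word-final) fails the environment for rule 2, so it stays [u].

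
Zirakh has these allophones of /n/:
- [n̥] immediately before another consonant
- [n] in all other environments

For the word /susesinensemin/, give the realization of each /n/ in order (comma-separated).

[n], [n̥], [n]

Occurrence 1 (position 7): no conditioning environment matches → elsewhere allophone [n].
Occurrence 2 (position 9): immediately before another consonant → [n̥].
Occurrence 3 (position 14): no conditioning environment matches → elsewhere allophone [n].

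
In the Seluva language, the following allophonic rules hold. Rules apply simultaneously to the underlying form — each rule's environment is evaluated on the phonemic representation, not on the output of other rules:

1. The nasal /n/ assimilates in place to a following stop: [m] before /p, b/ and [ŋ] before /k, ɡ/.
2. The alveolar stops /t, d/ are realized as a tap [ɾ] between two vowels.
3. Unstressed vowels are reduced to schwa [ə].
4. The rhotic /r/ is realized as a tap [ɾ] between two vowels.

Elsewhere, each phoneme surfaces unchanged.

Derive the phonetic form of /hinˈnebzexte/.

[hənˈnebzəxtə]

/h/ — not in any rule's target class → [h].
/i/ meets the environment for rule 3 (in an unstressed syllable) → [ə].
/n/ (between /i/ and /n/) fails the environment for rule 1, so it stays [n].
/n/ (between /n/ and /e/) is in the target of rule 1 but the environment (before a labial or velar stop) is not met → [n].
/e/ (between /n/ and /b/): rule 3 targets it, but not in an unstressed syllable → unchanged [e].
/b/ — not in any rule's target class → [b].
/z/ stays [z].
/e/ meets the environment for rule 3 (in an unstressed syllable) → [ə].
/x/ stays [x].
/t/ (between /x/ and /e/) fails the environment for rule 2, so it stays [t].
/e/ (word-final) occurs in an unstressed syllable → [ə] by rule 3.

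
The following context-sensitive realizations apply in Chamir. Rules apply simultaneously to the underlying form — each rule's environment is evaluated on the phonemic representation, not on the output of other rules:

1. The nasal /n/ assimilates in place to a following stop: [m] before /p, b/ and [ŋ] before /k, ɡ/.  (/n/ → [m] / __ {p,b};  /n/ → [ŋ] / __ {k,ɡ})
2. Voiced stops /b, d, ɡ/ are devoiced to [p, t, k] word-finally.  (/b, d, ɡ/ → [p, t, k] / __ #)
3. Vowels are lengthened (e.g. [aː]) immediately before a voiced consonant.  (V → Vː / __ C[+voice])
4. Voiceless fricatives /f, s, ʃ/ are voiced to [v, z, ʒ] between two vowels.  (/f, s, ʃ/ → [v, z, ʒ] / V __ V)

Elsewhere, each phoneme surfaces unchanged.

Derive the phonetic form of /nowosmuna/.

/n/ (word-initial) fails the environment for rule 1, so it stays [n].
/o/ meets the environment for rule 3 (before a voiced consonant) → [oː].
/w/ — not in any rule's target class → [w].
/o/ (between /w/ and /s/) is in the target of rule 3 but the environment (before a voiced consonant) is not met → [o].
/s/ — between /o/ and /m/; rule 4 does not apply here → [s].
/m/ — not in any rule's target class → [m].
/u/ (between /m/ and /n/) occurs before a voiced consonant → [uː] by rule 3.
/n/ — between /u/ and /a/; rule 1 does not apply here → [n].
/a/ (word-final) fails the environment for rule 3, so it stays [a].

[noːwosmuːna]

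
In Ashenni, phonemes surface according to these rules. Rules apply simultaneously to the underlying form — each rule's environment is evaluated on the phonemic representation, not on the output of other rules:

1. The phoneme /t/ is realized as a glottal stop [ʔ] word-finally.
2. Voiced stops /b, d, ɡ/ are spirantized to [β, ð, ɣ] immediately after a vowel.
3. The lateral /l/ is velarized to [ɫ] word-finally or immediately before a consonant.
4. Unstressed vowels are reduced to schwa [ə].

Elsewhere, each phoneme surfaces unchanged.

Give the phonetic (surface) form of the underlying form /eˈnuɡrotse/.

/e/ (word-initial): in an unstressed syllable, so rule 4 applies → [ə].
/n/ (between /e/ and /u/) is unaffected → [n].
/u/ — between /n/ and /ɡ/; rule 4 does not apply here → [u].
/ɡ/ — between /u/ and /r/, immediately after a vowel — surfaces as [ɣ] (rule 2).
/r/ (between /ɡ/ and /o/) is unaffected → [r].
/o/ (between /r/ and /t/): in an unstressed syllable, so rule 4 applies → [ə].
/t/ (between /o/ and /s/) is in the target of rule 1 but the environment (word-finally) is not met → [t].
/s/ (between /t/ and /e/) is unaffected → [s].
Rule 4 applies to /e/ (word-final: in an unstressed syllable) → [ə].

[əˈnuɣrətsə]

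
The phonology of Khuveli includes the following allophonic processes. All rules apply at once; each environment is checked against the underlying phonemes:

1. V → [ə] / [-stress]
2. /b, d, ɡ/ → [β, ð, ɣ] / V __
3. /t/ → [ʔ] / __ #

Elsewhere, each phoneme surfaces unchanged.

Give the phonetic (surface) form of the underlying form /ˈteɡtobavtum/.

[ˈteɣtəβəvtəm]

/t/ (word-initial) fails the environment for rule 3, so it stays [t].
/e/ — between /t/ and /ɡ/; rule 1 does not apply here → [e].
/ɡ/ — between /e/ and /t/, immediately after a vowel — surfaces as [ɣ] (rule 2).
/t/ (between /ɡ/ and /o/): rule 3 targets it, but not word-finally → unchanged [t].
/o/ — between /t/ and /b/, in an unstressed syllable — surfaces as [ə] (rule 1).
/b/ (between /o/ and /a/): immediately after a vowel, so rule 2 applies → [β].
Rule 1 applies to /a/ (between /b/ and /v/: in an unstressed syllable) → [ə].
/v/ stays [v].
/t/ (between /v/ and /u/): rule 3 targets it, but not word-finally → unchanged [t].
/u/ (between /t/ and /m/) occurs in an unstressed syllable → [ə] by rule 1.
/m/ stays [m].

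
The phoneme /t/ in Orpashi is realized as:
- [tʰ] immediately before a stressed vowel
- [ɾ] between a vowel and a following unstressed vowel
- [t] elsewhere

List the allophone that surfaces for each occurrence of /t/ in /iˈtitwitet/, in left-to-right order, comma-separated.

[tʰ], [t], [ɾ], [t]

Occurrence 1 (position 2): immediately before a stressed vowel → [tʰ].
Occurrence 2 (position 4): no conditioning environment matches → elsewhere allophone [t].
Occurrence 3 (position 7): between a vowel and an unstressed vowel → [ɾ].
Occurrence 4 (position 9): no conditioning environment matches → elsewhere allophone [t].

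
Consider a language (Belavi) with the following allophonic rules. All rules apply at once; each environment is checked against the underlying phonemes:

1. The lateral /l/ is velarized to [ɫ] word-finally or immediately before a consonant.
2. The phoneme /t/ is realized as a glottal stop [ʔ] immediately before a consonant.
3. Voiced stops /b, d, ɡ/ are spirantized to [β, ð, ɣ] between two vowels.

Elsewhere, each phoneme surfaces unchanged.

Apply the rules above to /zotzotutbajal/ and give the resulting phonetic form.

[zoʔzotuʔbajaɫ]

/z/ — not in any rule's target class → [z].
/o/ (between /z/ and /t/): no rule targets it → [o].
Rule 2 applies to /t/ (between /o/ and /z/: immediately before a consonant) → [ʔ].
/z/ stays [z].
/o/ (between /z/ and /t/): no rule targets it → [o].
/t/ (between /o/ and /u/) fails the environment for rule 2, so it stays [t].
/u/ — not in any rule's target class → [u].
/t/ meets the environment for rule 2 (immediately before a consonant) → [ʔ].
/b/ — between /t/ and /a/; rule 3 does not apply here → [b].
/a/ (between /b/ and /j/): no rule targets it → [a].
/j/ (between /a/ and /a/): no rule targets it → [j].
/a/ — not in any rule's target class → [a].
Rule 1 applies to /l/ (word-final: word-finally or immediately before a consonant) → [ɫ].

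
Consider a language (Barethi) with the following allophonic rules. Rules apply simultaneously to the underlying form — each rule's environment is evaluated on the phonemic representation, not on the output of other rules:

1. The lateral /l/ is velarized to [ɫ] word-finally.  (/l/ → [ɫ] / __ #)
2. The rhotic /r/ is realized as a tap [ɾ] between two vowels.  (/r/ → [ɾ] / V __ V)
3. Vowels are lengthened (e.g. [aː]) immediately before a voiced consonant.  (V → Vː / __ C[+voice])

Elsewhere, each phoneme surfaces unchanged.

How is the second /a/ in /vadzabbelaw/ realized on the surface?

[aː]

Rule 3 applies to /a/ (between /z/ and /b/: before a voiced consonant) → [aː].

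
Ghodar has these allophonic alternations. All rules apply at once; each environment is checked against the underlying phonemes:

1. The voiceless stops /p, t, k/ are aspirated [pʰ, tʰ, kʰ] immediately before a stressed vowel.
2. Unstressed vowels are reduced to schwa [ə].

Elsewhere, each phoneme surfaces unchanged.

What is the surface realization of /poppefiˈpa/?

[pəppəfəˈpʰa]

/p/ — word-initial; rule 1 does not apply here → [p].
/o/ (between /p/ and /p/) occurs in an unstressed syllable → [ə] by rule 2.
/p/ (between /o/ and /p/) is in the target of rule 1 but the environment (immediately before a stressed vowel) is not met → [p].
/p/ — between /p/ and /e/; rule 1 does not apply here → [p].
/e/ meets the environment for rule 2 (in an unstressed syllable) → [ə].
/f/ (between /e/ and /i/): no rule targets it → [f].
Rule 2 applies to /i/ (between /f/ and /p/: in an unstressed syllable) → [ə].
/p/ (between /i/ and /a/): immediately before a stressed vowel, so rule 1 applies → [pʰ].
/a/ — word-final; rule 2 does not apply here → [a].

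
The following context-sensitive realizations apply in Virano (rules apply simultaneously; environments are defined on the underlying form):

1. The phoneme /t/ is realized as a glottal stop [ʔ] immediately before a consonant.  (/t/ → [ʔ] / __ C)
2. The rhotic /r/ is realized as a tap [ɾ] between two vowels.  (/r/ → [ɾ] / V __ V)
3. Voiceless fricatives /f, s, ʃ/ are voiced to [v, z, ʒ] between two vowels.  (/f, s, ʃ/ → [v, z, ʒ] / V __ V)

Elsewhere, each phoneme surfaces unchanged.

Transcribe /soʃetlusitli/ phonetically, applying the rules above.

/s/ (word-initial) fails the environment for rule 3, so it stays [s].
/ʃ/ meets the environment for rule 3 (between two vowels) → [ʒ].
Rule 1 applies to /t/ (between /e/ and /l/: immediately before a consonant) → [ʔ].
/s/ meets the environment for rule 3 (between two vowels) → [z].
/t/ (between /i/ and /l/): immediately before a consonant, so rule 1 applies → [ʔ].

[soʒeʔluziʔli]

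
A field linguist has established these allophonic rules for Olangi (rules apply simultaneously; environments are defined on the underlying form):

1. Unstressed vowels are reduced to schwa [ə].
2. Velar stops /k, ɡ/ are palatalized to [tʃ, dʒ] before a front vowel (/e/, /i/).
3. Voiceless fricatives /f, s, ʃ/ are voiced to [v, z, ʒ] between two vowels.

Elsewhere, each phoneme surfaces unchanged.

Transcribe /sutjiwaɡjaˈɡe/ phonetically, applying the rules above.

/s/ (word-initial) is in the target of rule 3 but the environment (between two vowels) is not met → [s].
/u/ — between /s/ and /t/, in an unstressed syllable — surfaces as [ə] (rule 1).
/t/ — not in any rule's target class → [t].
/j/ — not in any rule's target class → [j].
Rule 1 applies to /i/ (between /j/ and /w/: in an unstressed syllable) → [ə].
/w/ (between /i/ and /a/) is unaffected → [w].
/a/ (between /w/ and /ɡ/) occurs in an unstressed syllable → [ə] by rule 1.
/ɡ/ (between /a/ and /j/) is in the target of rule 2 but the environment (before a front vowel) is not met → [ɡ].
/j/ — not in any rule's target class → [j].
Rule 1 applies to /a/ (between /j/ and /ɡ/: in an unstressed syllable) → [ə].
/ɡ/ — between /a/ and /e/, before a front vowel — surfaces as [dʒ] (rule 2).
/e/ — word-final; rule 1 does not apply here → [e].

[sətjəwəɡjəˈdʒe]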